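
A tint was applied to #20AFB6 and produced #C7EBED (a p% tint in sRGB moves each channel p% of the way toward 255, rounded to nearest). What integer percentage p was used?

#20AFB6 is rgb(32, 175, 182); #C7EBED is rgb(199, 235, 237).
On the R channel (widest range): 199 ≈ 32 + (p/100)(255 − 32), so p ≈ 100×(199 − 32)/(255 − 32) = 16700/223 = 74.89.
p = 75 reproduces all three channels after rounding.

75%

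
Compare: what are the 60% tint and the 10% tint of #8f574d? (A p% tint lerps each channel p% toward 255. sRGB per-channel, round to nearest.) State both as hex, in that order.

#8f574d is rgb(143, 87, 77).
60% tint:
  R: 143 + 67.2 = 210.2 → 210
  G: 87 + 0.6×(255−87) = 87 + 100.8 = 187.8 → 188
  B: 77 + 0.6×(255−77) = 77 + 106.8 = 183.8 → 184
  → #d2bcb8
10% tint:
  R: 143 + 11.2 = 154.2 → 154
  G: 87 + 0.1×(255−87) = 87 + 16.8 = 103.8 → 104
  B: 77 + 0.1×(255−77) = 77 + 17.8 = 94.8 → 95
  → #9a685f

#d2bcb8, #9a685f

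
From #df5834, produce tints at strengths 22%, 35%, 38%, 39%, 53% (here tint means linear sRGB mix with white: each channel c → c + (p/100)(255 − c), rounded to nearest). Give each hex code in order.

#e67d61, #ea927b, #eb9781, #eb9983, #f0b1a0

#df5834 is rgb(223, 88, 52).
22%: (223 + 7.04 = 230.04→230, 88 + 36.74 = 124.74→125, 52 + 44.66 = 96.66→97) → #e67d61
35%: (223 + 11.2 = 234.2→234, 88 + 58.45 = 146.45→146, 52 + 71.05 = 123.05→123) → #ea927b
38%: (223 + 12.16 = 235.16→235, 88 + 63.46 = 151.46→151, 52 + 77.14 = 129.14→129) → #eb9781
39%: (223 + 12.48 = 235.48→235, 88 + 65.13 = 153.13→153, 52 + 79.17 = 131.17→131) → #eb9983
53%: (223 + 16.96 = 239.96→240, 88 + 88.51 = 176.51→177, 52 + 107.59 = 159.59→160) → #f0b1a0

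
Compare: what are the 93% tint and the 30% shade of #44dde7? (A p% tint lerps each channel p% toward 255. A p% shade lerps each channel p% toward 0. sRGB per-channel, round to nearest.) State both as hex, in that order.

#f2fdfd, #309ba2

#44dde7 is rgb(68, 221, 231).
93% tint:
  R: 68 + 173.91 = 241.91 → 242
  G: 221 + 0.93×(255−221) = 221 + 31.62 = 252.62 → 253
  B: 231 + 0.93×(255−231) = 231 + 22.32 = 253.32 → 253
  → #f2fdfd
30% shade:
  R: 68 + 0.3×(0−68) = 68 − 20.4 = 47.6 → 48
  G: 221 + 0.3×(0−221) = 221 − 66.3 = 154.7 → 155
  B: 231 + 0.3×(0−231) = 231 − 69.3 = 161.7 → 162
  → #309ba2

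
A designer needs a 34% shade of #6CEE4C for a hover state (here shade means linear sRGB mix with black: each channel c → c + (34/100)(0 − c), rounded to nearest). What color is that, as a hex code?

#479D32

#6CEE4C is rgb(108, 238, 76).
Lerp each channel 34% toward 0:
  R: 108 − 36.72 = 71.28 → 71
  G: 238 + 0.34×(0−238) = 238 − 80.92 = 157.08 → 157
  B: 76 + 0.34×(0−76) = 76 − 25.84 = 50.16 → 50
rgb(71, 157, 50) = #479D32.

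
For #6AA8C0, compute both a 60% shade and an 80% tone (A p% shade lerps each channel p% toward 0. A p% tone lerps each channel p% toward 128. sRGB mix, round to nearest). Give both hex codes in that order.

#2A434D, #7C888D

#6AA8C0 is rgb(106, 168, 192).
60% shade:
  R: 106 − 63.6 = 42.4 → 42
  G: 168 + 0.6×(0−168) = 168 − 100.8 = 67.2 → 67
  B: 192 − 115.2 = 76.8 → 77
  → #2A434D
80% tone:
  R: 106 + 0.8×(128−106) = 106 + 17.6 = 123.6 → 124
  G: 168 − 32 = 136 → 136
  B: 192 + 0.8×(128−192) = 192 − 51.2 = 140.8 → 141
  → #7C888D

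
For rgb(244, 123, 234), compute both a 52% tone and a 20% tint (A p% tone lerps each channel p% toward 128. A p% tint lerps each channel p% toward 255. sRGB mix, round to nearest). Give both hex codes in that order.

52% tone:
  R: 244 + 0.52×(128−244) = 244 − 60.32 = 183.68 → 184
  G: 123 + 2.6 = 125.6 → 126
  B: 234 + 0.52×(128−234) = 234 − 55.12 = 178.88 → 179
  → #B87EB3
20% tint:
  R: 244 + 2.2 = 246.2 → 246
  G: 123 + 0.2×(255−123) = 123 + 26.4 = 149.4 → 149
  B: 234 + 0.2×(255−234) = 234 + 4.2 = 238.2 → 238
  → #F695EE

#B87EB3, #F695EE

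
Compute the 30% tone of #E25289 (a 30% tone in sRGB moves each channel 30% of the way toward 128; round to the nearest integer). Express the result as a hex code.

#C56086

#E25289 is rgb(226, 82, 137).
Lerp each channel 30% toward 128:
  R: 226 − 29.4 = 196.6 → 197
  G: 82 + 0.3×(128−82) = 82 + 13.8 = 95.8 → 96
  B: 137 + 0.3×(128−137) = 137 − 2.7 = 134.3 → 134
rgb(197, 96, 134) = #C56086.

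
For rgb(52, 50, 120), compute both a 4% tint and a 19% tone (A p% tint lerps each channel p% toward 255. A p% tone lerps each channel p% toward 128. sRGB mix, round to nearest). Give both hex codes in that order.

4% tint:
  R: 52 + 0.04×(255−52) = 52 + 8.12 = 60.12 → 60
  G: 50 + 0.04×(255−50) = 50 + 8.2 = 58.2 → 58
  B: 120 + 0.04×(255−120) = 120 + 5.4 = 125.4 → 125
  → #3C3A7D
19% tone:
  R: 52 + 0.19×(128−52) = 52 + 14.44 = 66.44 → 66
  G: 50 + 0.19×(128−50) = 50 + 14.82 = 64.82 → 65
  B: 120 + 0.19×(128−120) = 120 + 1.52 = 121.52 → 122
  → #42417A

#3C3A7D, #42417A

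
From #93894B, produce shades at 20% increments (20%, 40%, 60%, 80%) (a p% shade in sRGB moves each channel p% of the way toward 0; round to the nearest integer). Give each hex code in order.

#93894B is rgb(147, 137, 75).
20%: (147 − 29.4 = 117.6→118, 137 − 27.4 = 109.6→110, 75 − 15 = 60→60) → #766E3C
40%: (147 − 58.8 = 88.2→88, 137 − 54.8 = 82.2→82, 75 − 30 = 45→45) → #58522D
60%: (147 − 88.2 = 58.8→59, 137 − 82.2 = 54.8→55, 75 − 45 = 30→30) → #3B371E
80%: (147 − 117.6 = 29.4→29, 137 − 109.6 = 27.4→27, 75 − 60 = 15→15) → #1D1B0F

#766E3C, #58522D, #3B371E, #1D1B0F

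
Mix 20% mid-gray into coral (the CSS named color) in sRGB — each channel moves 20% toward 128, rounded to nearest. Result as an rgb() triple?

CSS coral is rgb(255, 127, 80).
A 20% tone moves each channel 20% toward 128:
  R: 255 + 0.2×(128−255) = 255 − 25.4 = 229.6 → 230
  G: 127 + 0.2 = 127.2 → 127
  B: 80 + 9.6 = 89.6 → 90

rgb(230, 127, 90)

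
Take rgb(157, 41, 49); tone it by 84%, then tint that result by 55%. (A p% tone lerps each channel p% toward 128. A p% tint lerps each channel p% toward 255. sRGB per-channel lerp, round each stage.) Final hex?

#c8c0c0

Lerp each channel 84% toward 128:
  R: 157 + 0.84×(128−157) = 157 − 24.36 = 132.64 → 133
  G: 41 + 0.84×(128−41) = 41 + 73.08 = 114.08 → 114
  B: 49 + 0.84×(128−49) = 49 + 66.36 = 115.36 → 115
After the tone: rgb(133, 114, 115) = #857273.
A 55% tint moves each channel 55% toward 255:
  R: 133 + 0.55×(255−133) = 133 + 67.1 = 200.1 → 200
  G: 114 + 77.55 = 191.55 → 192
  B: 115 + 77 = 192 → 192
rgb(200, 192, 192) = #c8c0c0.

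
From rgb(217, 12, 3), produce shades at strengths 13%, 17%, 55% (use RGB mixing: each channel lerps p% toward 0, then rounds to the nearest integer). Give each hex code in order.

#BD0A03, #B40A02, #620501

13%: (217 − 28.21 = 188.79→189, 12 − 1.56 = 10.44→10, 3→3) → #BD0A03
17%: (217 − 36.89 = 180.11→180, 12 − 2.04 = 9.96→10, 3 − 0.51 = 2.49→2) → #B40A02
55%: (217 − 119.35 = 97.65→98, 12 − 6.6 = 5.4→5, 3 − 1.65 = 1.35→1) → #620501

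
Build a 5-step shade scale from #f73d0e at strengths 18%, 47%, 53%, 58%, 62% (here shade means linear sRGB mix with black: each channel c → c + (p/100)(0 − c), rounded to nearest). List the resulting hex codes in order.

#f73d0e is rgb(247, 61, 14).
18%: (247 − 44.46 = 202.54→203, 61 − 10.98 = 50.02→50, 14 − 2.52 = 11.48→11) → #cb320b
47%: (247 − 116.09 = 130.91→131, 61 − 28.67 = 32.33→32, 14 − 6.58 = 7.42→7) → #832007
53%: (247 − 130.91 = 116.09→116, 61 − 32.33 = 28.67→29, 14 − 7.42 = 6.58→7) → #741d07
58%: (247 − 143.26 = 103.74→104, 61 − 35.38 = 25.62→26, 14 − 8.12 = 5.88→6) → #681a06
62%: (247 − 153.14 = 93.86→94, 61 − 37.82 = 23.18→23, 14 − 8.68 = 5.32→5) → #5e1705

#cb320b, #832007, #741d07, #681a06, #5e1705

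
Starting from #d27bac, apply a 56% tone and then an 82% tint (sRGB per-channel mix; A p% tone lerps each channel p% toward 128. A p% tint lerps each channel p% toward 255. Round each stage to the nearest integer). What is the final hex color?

#d27bac is rgb(210, 123, 172).
A 56% tone moves each channel 56% toward 128:
  R: 210 − 45.92 = 164.08 → 164
  G: 123 + 0.56×(128−123) = 123 + 2.8 = 125.8 → 126
  B: 172 + 0.56×(128−172) = 172 − 24.64 = 147.36 → 147
After the tone: rgb(164, 126, 147) = #a47e93.
Per channel, c → c + 0.82(255 − c):
  R: 164 + 74.62 = 238.62 → 239
  G: 126 + 0.82×(255−126) = 126 + 105.78 = 231.78 → 232
  B: 147 + 0.82×(255−147) = 147 + 88.56 = 235.56 → 236
rgb(239, 232, 236) = #efe8ec.

#efe8ec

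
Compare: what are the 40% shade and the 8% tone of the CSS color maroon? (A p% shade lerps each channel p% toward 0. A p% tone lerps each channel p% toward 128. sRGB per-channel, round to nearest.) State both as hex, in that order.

CSS maroon is rgb(128, 0, 0).
40% shade:
  R: 128 + 0.4×(0−128) = 128 − 51.2 = 76.8 → 77
  G: 0 + 0 = 0 → 0
  B: 0 + 0.4×(0−0) = 0 + 0 = 0 → 0
  → #4D0000
8% tone:
  R: 128 + 0.08×(128−128) = 128 + 0 = 128 → 128
  G: 0 + 0.08×(128−0) = 0 + 10.24 = 10.24 → 10
  B: 0 + 0.08×(128−0) = 0 + 10.24 = 10.24 → 10
  → #800A0A

#4D0000, #800A0A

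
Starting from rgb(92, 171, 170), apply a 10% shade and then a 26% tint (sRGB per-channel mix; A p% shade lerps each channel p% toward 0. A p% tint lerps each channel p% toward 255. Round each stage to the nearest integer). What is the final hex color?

#80B4B4

Per channel, c → c + 0.1(0 − c):
  R: 92 + 0.1×(0−92) = 92 − 9.2 = 82.8 → 83
  G: 171 − 17.1 = 153.9 → 154
  B: 170 + 0.1×(0−170) = 170 − 17 = 153 → 153
After the shade: rgb(83, 154, 153) = #539A99.
Per channel, c → c + 0.26(255 − c):
  R: 83 + 0.26×(255−83) = 83 + 44.72 = 127.72 → 128
  G: 154 + 26.26 = 180.26 → 180
  B: 153 + 26.52 = 179.52 → 180
rgb(128, 180, 180) = #80B4B4.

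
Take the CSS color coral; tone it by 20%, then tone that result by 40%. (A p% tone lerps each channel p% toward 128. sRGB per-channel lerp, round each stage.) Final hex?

CSS coral is rgb(255, 127, 80).
Per channel, c → c + 0.2(128 − c):
  R: 255 + 0.2×(128−255) = 255 − 25.4 = 229.6 → 230
  G: 127 + 0.2×(128−127) = 127 + 0.2 = 127.2 → 127
  B: 80 + 0.2×(128−80) = 80 + 9.6 = 89.6 → 90
After the tone: rgb(230, 127, 90) = #E67F5A.
Per channel, c → c + 0.4(128 − c):
  R: 230 + 0.4×(128−230) = 230 − 40.8 = 189.2 → 189
  G: 127 + 0.4×(128−127) = 127 + 0.4 = 127.4 → 127
  B: 90 + 15.2 = 105.2 → 105
rgb(189, 127, 105) = #BD7F69.

#BD7F69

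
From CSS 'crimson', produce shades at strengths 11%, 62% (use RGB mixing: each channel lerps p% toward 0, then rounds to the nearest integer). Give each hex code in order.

CSS crimson is rgb(220, 20, 60).
11%: (220 − 24.2 = 195.8→196, 20 − 2.2 = 17.8→18, 60 − 6.6 = 53.4→53) → #c41235
62%: (220 − 136.4 = 83.6→84, 20 − 12.4 = 7.6→8, 60 − 37.2 = 22.8→23) → #540817

#c41235, #540817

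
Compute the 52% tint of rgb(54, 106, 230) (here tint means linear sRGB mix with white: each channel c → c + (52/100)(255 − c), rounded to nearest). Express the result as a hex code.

#9fb7f3

A 52% tint moves each channel 52% toward 255:
  R: 54 + 0.52×(255−54) = 54 + 104.52 = 158.52 → 159
  G: 106 + 0.52×(255−106) = 106 + 77.48 = 183.48 → 183
  B: 230 + 13 = 243 → 243
rgb(159, 183, 243) = #9fb7f3.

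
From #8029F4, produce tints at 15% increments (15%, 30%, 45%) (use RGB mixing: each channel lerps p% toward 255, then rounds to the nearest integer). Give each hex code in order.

#8029F4 is rgb(128, 41, 244).
15%: (128 + 19.05 = 147.05→147, 41 + 32.1 = 73.1→73, 244 + 1.65 = 245.65→246) → #9349F6
30%: (128 + 38.1 = 166.1→166, 41 + 64.2 = 105.2→105, 244 + 3.3 = 247.3→247) → #A669F7
45%: (128 + 57.15 = 185.15→185, 41 + 96.3 = 137.3→137, 244 + 4.95 = 248.95→249) → #B989F9

#9349F6, #A669F7, #B989F9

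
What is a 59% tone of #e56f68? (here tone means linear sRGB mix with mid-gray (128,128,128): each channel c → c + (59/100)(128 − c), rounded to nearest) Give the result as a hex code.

#e56f68 is rgb(229, 111, 104).
Per channel, c → c + 0.59(128 − c):
  R: 229 + 0.59×(128−229) = 229 − 59.59 = 169.41 → 169
  G: 111 + 0.59×(128−111) = 111 + 10.03 = 121.03 → 121
  B: 104 + 14.16 = 118.16 → 118
rgb(169, 121, 118) = #a97976.

#a97976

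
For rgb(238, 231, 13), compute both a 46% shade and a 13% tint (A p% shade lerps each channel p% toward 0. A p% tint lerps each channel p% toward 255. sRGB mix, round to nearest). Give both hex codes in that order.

#817d07, #f0ea2c

46% shade:
  R: 238 + 0.46×(0−238) = 238 − 109.48 = 128.52 → 129
  G: 231 + 0.46×(0−231) = 231 − 106.26 = 124.74 → 125
  B: 13 − 5.98 = 7.02 → 7
  → #817d07
13% tint:
  R: 238 + 2.21 = 240.21 → 240
  G: 231 + 3.12 = 234.12 → 234
  B: 13 + 31.46 = 44.46 → 44
  → #f0ea2c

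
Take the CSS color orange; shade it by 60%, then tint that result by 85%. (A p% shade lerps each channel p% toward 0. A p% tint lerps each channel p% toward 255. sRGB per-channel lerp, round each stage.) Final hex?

#E8E3D9

CSS orange is rgb(255, 165, 0).
Lerp each channel 60% toward 0:
  R: 255 − 153 = 102 → 102
  G: 165 − 99 = 66 → 66
  B: 0 + 0.6×(0−0) = 0 + 0 = 0 → 0
After the shade: rgb(102, 66, 0) = #664200.
Per channel, c → c + 0.85(255 − c):
  R: 102 + 130.05 = 232.05 → 232
  G: 66 + 0.85×(255−66) = 66 + 160.65 = 226.65 → 227
  B: 0 + 0.85×(255−0) = 0 + 216.75 = 216.75 → 217
rgb(232, 227, 217) = #E8E3D9.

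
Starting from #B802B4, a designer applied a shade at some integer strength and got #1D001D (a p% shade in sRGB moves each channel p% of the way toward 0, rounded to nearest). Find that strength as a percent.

84%

#B802B4 is rgb(184, 2, 180); #1D001D is rgb(29, 0, 29).
On the R channel (widest range): 29 ≈ 184 + (p/100)(0 − 184), so p ≈ 100×(29 − 184)/(0 − 184) = -15500/-184 = 84.24.
p = 84 reproduces all three channels after rounding.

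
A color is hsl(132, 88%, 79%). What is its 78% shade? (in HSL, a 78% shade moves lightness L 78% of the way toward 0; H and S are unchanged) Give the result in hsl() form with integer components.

L moves 78% from 79 toward 0: 79 − 61.62 = 17.38 → 17.
H and S are unchanged.

hsl(132, 88%, 17%)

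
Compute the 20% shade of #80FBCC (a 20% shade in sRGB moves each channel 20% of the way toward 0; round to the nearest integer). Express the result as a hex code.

#80FBCC is rgb(128, 251, 204).
A 20% shade moves each channel 20% toward 0:
  R: 128 − 25.6 = 102.4 → 102
  G: 251 − 50.2 = 200.8 → 201
  B: 204 − 40.8 = 163.2 → 163
rgb(102, 201, 163) = #66C9A3.

#66C9A3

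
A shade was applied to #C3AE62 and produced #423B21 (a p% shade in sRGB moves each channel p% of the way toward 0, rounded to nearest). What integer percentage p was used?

66%

#C3AE62 is rgb(195, 174, 98); #423B21 is rgb(66, 59, 33).
On the R channel (widest range): 66 ≈ 195 + (p/100)(0 − 195), so p ≈ 100×(66 − 195)/(0 − 195) = -12900/-195 = 66.15.
p = 66 reproduces all three channels after rounding.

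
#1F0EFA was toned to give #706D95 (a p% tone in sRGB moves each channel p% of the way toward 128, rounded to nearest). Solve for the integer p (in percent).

#1F0EFA is rgb(31, 14, 250); #706D95 is rgb(112, 109, 149).
On the B channel (widest range): 149 ≈ 250 + (p/100)(128 − 250), so p ≈ 100×(149 − 250)/(128 − 250) = -10100/-122 = 82.79.
p = 83 reproduces all three channels after rounding.

83%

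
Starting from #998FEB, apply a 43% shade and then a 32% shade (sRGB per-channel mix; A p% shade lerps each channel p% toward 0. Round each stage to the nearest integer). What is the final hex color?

#3B385B

#998FEB is rgb(153, 143, 235).
Per channel, c → c + 0.43(0 − c):
  R: 153 − 65.79 = 87.21 → 87
  G: 143 + 0.43×(0−143) = 143 − 61.49 = 81.51 → 82
  B: 235 + 0.43×(0−235) = 235 − 101.05 = 133.95 → 134
After the shade: rgb(87, 82, 134) = #575286.
Per channel, c → c + 0.32(0 − c):
  R: 87 + 0.32×(0−87) = 87 − 27.84 = 59.16 → 59
  G: 82 − 26.24 = 55.76 → 56
  B: 134 − 42.88 = 91.12 → 91
rgb(59, 56, 91) = #3B385B.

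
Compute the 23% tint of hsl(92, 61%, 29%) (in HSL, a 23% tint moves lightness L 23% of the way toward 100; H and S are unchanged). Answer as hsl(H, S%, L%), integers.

L moves 23% from 29 toward 100: 29 + 16.33 = 45.33 → 45.
H and S are unchanged.

hsl(92, 61%, 45%)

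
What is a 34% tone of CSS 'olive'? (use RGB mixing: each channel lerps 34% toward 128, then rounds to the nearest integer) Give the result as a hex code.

CSS olive is rgb(128, 128, 0).
Lerp each channel 34% toward 128:
  R: 128 + 0.34×(128−128) = 128 + 0 = 128 → 128
  G: 128 + 0 = 128 → 128
  B: 0 + 0.34×(128−0) = 0 + 43.52 = 43.52 → 44
rgb(128, 128, 44) = #80802C.

#80802C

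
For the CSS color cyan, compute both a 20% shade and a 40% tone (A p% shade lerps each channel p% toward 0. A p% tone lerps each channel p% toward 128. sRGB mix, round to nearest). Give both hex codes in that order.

CSS cyan is rgb(0, 255, 255).
20% shade:
  R: 0 + 0.2×(0−0) = 0 + 0 = 0 → 0
  G: 255 − 51 = 204 → 204
  B: 255 + 0.2×(0−255) = 255 − 51 = 204 → 204
  → #00CCCC
40% tone:
  R: 0 + 0.4×(128−0) = 0 + 51.2 = 51.2 → 51
  G: 255 − 50.8 = 204.2 → 204
  B: 255 − 50.8 = 204.2 → 204
  → #33CCCC

#00CCCC, #33CCCC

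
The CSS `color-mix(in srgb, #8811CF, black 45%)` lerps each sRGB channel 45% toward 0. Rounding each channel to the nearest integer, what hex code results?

#8811CF is rgb(136, 17, 207).
Lerp each channel 45% toward 0:
  R: 136 + 0.45×(0−136) = 136 − 61.2 = 74.8 → 75
  G: 17 − 7.65 = 9.35 → 9
  B: 207 + 0.45×(0−207) = 207 − 93.15 = 113.85 → 114
rgb(75, 9, 114) = #4B0972.

#4B0972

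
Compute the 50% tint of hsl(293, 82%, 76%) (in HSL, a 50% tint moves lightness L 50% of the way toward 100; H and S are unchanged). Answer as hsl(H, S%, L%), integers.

hsl(293, 82%, 88%)

L moves 50% from 76 toward 100: 76 + 12 = 88 → 88.
H and S are unchanged.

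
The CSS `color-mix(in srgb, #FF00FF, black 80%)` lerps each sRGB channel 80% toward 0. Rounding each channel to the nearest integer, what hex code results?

#FF00FF is rgb(255, 0, 255).
An 80% shade moves each channel 80% toward 0:
  R: 255 − 204 = 51 → 51
  G: 0 + 0 = 0 → 0
  B: 255 + 0.8×(0−255) = 255 − 204 = 51 → 51
rgb(51, 0, 51) = #330033.

#330033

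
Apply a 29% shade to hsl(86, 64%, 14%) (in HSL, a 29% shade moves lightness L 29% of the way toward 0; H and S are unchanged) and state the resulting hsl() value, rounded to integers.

hsl(86, 64%, 10%)

L moves 29% from 14 toward 0: 14 − 4.06 = 9.94 → 10.
H and S are unchanged.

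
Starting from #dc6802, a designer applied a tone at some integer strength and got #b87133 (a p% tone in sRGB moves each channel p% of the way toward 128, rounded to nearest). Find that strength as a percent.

#dc6802 is rgb(220, 104, 2); #b87133 is rgb(184, 113, 51).
On the B channel (widest range): 51 ≈ 2 + (p/100)(128 − 2), so p ≈ 100×(51 − 2)/(128 − 2) = 4900/126 = 38.89.
p = 39 reproduces all three channels after rounding.

39%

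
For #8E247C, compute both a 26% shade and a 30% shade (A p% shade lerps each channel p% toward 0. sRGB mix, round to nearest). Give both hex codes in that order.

#8E247C is rgb(142, 36, 124).
26% shade:
  R: 142 + 0.26×(0−142) = 142 − 36.92 = 105.08 → 105
  G: 36 − 9.36 = 26.64 → 27
  B: 124 + 0.26×(0−124) = 124 − 32.24 = 91.76 → 92
  → #691B5C
30% shade:
  R: 142 + 0.3×(0−142) = 142 − 42.6 = 99.4 → 99
  G: 36 + 0.3×(0−36) = 36 − 10.8 = 25.2 → 25
  B: 124 + 0.3×(0−124) = 124 − 37.2 = 86.8 → 87
  → #631957

#691B5C, #631957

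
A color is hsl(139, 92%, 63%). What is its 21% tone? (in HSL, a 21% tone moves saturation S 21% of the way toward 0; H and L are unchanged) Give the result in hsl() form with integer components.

hsl(139, 73%, 63%)

S moves 21% from 92 toward 0: 92 − 19.32 = 72.68 → 73.
H and L are unchanged.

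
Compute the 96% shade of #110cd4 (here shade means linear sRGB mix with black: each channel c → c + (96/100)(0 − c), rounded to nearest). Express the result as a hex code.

#010008

#110cd4 is rgb(17, 12, 212).
A 96% shade moves each channel 96% toward 0:
  R: 17 + 0.96×(0−17) = 17 − 16.32 = 0.68 → 1
  G: 12 − 11.52 = 0.48 → 0
  B: 212 + 0.96×(0−212) = 212 − 203.52 = 8.48 → 8
rgb(1, 0, 8) = #010008.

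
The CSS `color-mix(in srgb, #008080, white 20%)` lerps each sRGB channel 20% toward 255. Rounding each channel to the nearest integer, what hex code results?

#008080 is rgb(0, 128, 128).
Lerp each channel 20% toward 255:
  R: 0 + 0.2×(255−0) = 0 + 51 = 51 → 51
  G: 128 + 25.4 = 153.4 → 153
  B: 128 + 25.4 = 153.4 → 153
rgb(51, 153, 153) = #339999.

#339999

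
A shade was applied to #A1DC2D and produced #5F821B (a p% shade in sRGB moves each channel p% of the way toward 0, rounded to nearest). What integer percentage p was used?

#A1DC2D is rgb(161, 220, 45); #5F821B is rgb(95, 130, 27).
On the G channel (widest range): 130 ≈ 220 + (p/100)(0 − 220), so p ≈ 100×(130 − 220)/(0 − 220) = -9000/-220 = 40.91.
p = 41 reproduces all three channels after rounding.

41%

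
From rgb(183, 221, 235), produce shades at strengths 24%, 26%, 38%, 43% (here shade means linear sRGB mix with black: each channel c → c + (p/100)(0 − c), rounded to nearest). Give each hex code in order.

#8BA8B3, #87A4AE, #718992, #687E86

24%: (183 − 43.92 = 139.08→139, 221 − 53.04 = 167.96→168, 235 − 56.4 = 178.6→179) → #8BA8B3
26%: (183 − 47.58 = 135.42→135, 221 − 57.46 = 163.54→164, 235 − 61.1 = 173.9→174) → #87A4AE
38%: (183 − 69.54 = 113.46→113, 221 − 83.98 = 137.02→137, 235 − 89.3 = 145.7→146) → #718992
43%: (183 − 78.69 = 104.31→104, 221 − 95.03 = 125.97→126, 235 − 101.05 = 133.95→134) → #687E86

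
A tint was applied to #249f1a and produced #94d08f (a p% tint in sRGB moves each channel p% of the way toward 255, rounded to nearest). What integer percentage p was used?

51%

#249f1a is rgb(36, 159, 26); #94d08f is rgb(148, 208, 143).
On the B channel (widest range): 143 ≈ 26 + (p/100)(255 − 26), so p ≈ 100×(143 − 26)/(255 − 26) = 11700/229 = 51.09.
p = 51 reproduces all three channels after rounding.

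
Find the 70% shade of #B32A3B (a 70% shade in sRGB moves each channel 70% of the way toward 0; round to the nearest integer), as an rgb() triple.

rgb(54, 13, 18)

#B32A3B is rgb(179, 42, 59).
Lerp each channel 70% toward 0:
  R: 179 − 125.3 = 53.7 → 54
  G: 42 − 29.4 = 12.6 → 13
  B: 59 − 41.3 = 17.7 → 18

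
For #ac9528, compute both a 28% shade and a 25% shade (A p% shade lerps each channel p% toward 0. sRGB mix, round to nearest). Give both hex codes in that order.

#7c6b1d, #81701e

#ac9528 is rgb(172, 149, 40).
28% shade:
  R: 172 − 48.16 = 123.84 → 124
  G: 149 − 41.72 = 107.28 → 107
  B: 40 + 0.28×(0−40) = 40 − 11.2 = 28.8 → 29
  → #7c6b1d
25% shade:
  R: 172 + 0.25×(0−172) = 172 − 43 = 129 → 129
  G: 149 + 0.25×(0−149) = 149 − 37.25 = 111.75 → 112
  B: 40 + 0.25×(0−40) = 40 − 10 = 30 → 30
  → #81701e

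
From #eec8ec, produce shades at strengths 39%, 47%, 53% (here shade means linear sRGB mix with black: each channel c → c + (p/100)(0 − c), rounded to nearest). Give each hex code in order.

#eec8ec is rgb(238, 200, 236).
39%: (238 − 92.82 = 145.18→145, 200 − 78 = 122→122, 236 − 92.04 = 143.96→144) → #917a90
47%: (238 − 111.86 = 126.14→126, 200 − 94 = 106→106, 236 − 110.92 = 125.08→125) → #7e6a7d
53%: (238 − 126.14 = 111.86→112, 200 − 106 = 94→94, 236 − 125.08 = 110.92→111) → #705e6f

#917a90, #7e6a7d, #705e6f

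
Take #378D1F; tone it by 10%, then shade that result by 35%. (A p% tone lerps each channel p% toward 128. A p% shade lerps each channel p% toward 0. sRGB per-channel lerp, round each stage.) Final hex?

#378D1F is rgb(55, 141, 31).
Per channel, c → c + 0.1(128 − c):
  R: 55 + 0.1×(128−55) = 55 + 7.3 = 62.3 → 62
  G: 141 + 0.1×(128−141) = 141 − 1.3 = 139.7 → 140
  B: 31 + 0.1×(128−31) = 31 + 9.7 = 40.7 → 41
After the tone: rgb(62, 140, 41) = #3E8C29.
Lerp each channel 35% toward 0:
  R: 62 + 0.35×(0−62) = 62 − 21.7 = 40.3 → 40
  G: 140 − 49 = 91 → 91
  B: 41 − 14.35 = 26.65 → 27
rgb(40, 91, 27) = #285B1B.

#285B1B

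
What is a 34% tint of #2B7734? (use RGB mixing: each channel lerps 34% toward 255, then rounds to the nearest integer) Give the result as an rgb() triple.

rgb(115, 165, 121)

#2B7734 is rgb(43, 119, 52).
Per channel, c → c + 0.34(255 − c):
  R: 43 + 72.08 = 115.08 → 115
  G: 119 + 0.34×(255−119) = 119 + 46.24 = 165.24 → 165
  B: 52 + 0.34×(255−52) = 52 + 69.02 = 121.02 → 121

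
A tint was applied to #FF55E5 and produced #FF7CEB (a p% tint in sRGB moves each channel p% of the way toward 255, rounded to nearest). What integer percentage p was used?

#FF55E5 is rgb(255, 85, 229); #FF7CEB is rgb(255, 124, 235).
On the G channel (widest range): 124 ≈ 85 + (p/100)(255 − 85), so p ≈ 100×(124 − 85)/(255 − 85) = 3900/170 = 22.94.
p = 23 reproduces all three channels after rounding.

23%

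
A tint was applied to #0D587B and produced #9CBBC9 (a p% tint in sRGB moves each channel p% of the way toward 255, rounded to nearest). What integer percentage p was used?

59%

#0D587B is rgb(13, 88, 123); #9CBBC9 is rgb(156, 187, 201).
On the R channel (widest range): 156 ≈ 13 + (p/100)(255 − 13), so p ≈ 100×(156 − 13)/(255 − 13) = 14300/242 = 59.09.
p = 59 reproduces all three channels after rounding.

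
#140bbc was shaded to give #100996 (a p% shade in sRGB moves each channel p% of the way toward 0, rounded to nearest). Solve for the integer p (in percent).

20%

#140bbc is rgb(20, 11, 188); #100996 is rgb(16, 9, 150).
On the B channel (widest range): 150 ≈ 188 + (p/100)(0 − 188), so p ≈ 100×(150 − 188)/(0 − 188) = -3800/-188 = 20.21.
p = 20 reproduces all three channels after rounding.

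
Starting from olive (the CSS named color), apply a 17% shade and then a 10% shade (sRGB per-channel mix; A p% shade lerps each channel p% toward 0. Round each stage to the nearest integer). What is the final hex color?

CSS olive is rgb(128, 128, 0).
A 17% shade moves each channel 17% toward 0:
  R: 128 − 21.76 = 106.24 → 106
  G: 128 + 0.17×(0−128) = 128 − 21.76 = 106.24 → 106
  B: 0 + 0.17×(0−0) = 0 + 0 = 0 → 0
After the shade: rgb(106, 106, 0) = #6A6A00.
Per channel, c → c + 0.1(0 − c):
  R: 106 − 10.6 = 95.4 → 95
  G: 106 + 0.1×(0−106) = 106 − 10.6 = 95.4 → 95
  B: 0 + 0.1×(0−0) = 0 + 0 = 0 → 0
rgb(95, 95, 0) = #5F5F00.

#5F5F00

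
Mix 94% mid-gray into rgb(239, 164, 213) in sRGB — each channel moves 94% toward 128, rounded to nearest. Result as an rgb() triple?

Lerp each channel 94% toward 128:
  R: 239 + 0.94×(128−239) = 239 − 104.34 = 134.66 → 135
  G: 164 − 33.84 = 130.16 → 130
  B: 213 − 79.9 = 133.1 → 133

rgb(135, 130, 133)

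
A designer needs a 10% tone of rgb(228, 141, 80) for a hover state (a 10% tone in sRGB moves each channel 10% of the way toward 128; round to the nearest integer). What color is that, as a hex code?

A 10% tone moves each channel 10% toward 128:
  R: 228 − 10 = 218 → 218
  G: 141 + 0.1×(128−141) = 141 − 1.3 = 139.7 → 140
  B: 80 + 4.8 = 84.8 → 85
rgb(218, 140, 85) = #da8c55.

#da8c55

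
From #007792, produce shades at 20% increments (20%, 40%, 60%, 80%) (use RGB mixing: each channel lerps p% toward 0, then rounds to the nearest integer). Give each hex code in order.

#007792 is rgb(0, 119, 146).
20%: (0→0, 119 − 23.8 = 95.2→95, 146 − 29.2 = 116.8→117) → #005f75
40%: (0→0, 119 − 47.6 = 71.4→71, 146 − 58.4 = 87.6→88) → #004758
60%: (0→0, 119 − 71.4 = 47.6→48, 146 − 87.6 = 58.4→58) → #00303a
80%: (0→0, 119 − 95.2 = 23.8→24, 146 − 116.8 = 29.2→29) → #00181d

#005f75, #004758, #00303a, #00181d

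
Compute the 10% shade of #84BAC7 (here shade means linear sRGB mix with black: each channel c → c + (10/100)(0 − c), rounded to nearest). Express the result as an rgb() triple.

rgb(119, 167, 179)

#84BAC7 is rgb(132, 186, 199).
A 10% shade moves each channel 10% toward 0:
  R: 132 − 13.2 = 118.8 → 119
  G: 186 + 0.1×(0−186) = 186 − 18.6 = 167.4 → 167
  B: 199 − 19.9 = 179.1 → 179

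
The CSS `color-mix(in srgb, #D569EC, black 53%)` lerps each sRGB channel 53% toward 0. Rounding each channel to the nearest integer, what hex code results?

#64316F

#D569EC is rgb(213, 105, 236).
Lerp each channel 53% toward 0:
  R: 213 + 0.53×(0−213) = 213 − 112.89 = 100.11 → 100
  G: 105 + 0.53×(0−105) = 105 − 55.65 = 49.35 → 49
  B: 236 + 0.53×(0−236) = 236 − 125.08 = 110.92 → 111
rgb(100, 49, 111) = #64316F.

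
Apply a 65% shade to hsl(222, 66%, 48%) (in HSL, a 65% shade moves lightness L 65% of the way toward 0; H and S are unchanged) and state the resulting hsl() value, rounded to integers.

hsl(222, 66%, 17%)

L moves 65% from 48 toward 0: 48 − 31.2 = 16.8 → 17.
H and S are unchanged.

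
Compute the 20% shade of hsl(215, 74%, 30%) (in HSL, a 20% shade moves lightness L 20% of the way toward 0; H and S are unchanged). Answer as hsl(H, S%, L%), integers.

L moves 20% from 30 toward 0: 30 − 6 = 24 → 24.
H and S are unchanged.

hsl(215, 74%, 24%)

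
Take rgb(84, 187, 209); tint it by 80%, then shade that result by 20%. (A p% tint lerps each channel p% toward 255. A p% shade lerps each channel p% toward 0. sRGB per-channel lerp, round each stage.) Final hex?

#B1C1C5

Lerp each channel 80% toward 255:
  R: 84 + 0.8×(255−84) = 84 + 136.8 = 220.8 → 221
  G: 187 + 54.4 = 241.4 → 241
  B: 209 + 36.8 = 245.8 → 246
After the tint: rgb(221, 241, 246) = #DDF1F6.
Per channel, c → c + 0.2(0 − c):
  R: 221 − 44.2 = 176.8 → 177
  G: 241 + 0.2×(0−241) = 241 − 48.2 = 192.8 → 193
  B: 246 + 0.2×(0−246) = 246 − 49.2 = 196.8 → 197
rgb(177, 193, 197) = #B1C1C5.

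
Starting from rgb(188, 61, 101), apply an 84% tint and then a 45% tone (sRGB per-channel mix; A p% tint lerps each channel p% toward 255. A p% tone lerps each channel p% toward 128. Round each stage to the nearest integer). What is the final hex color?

Lerp each channel 84% toward 255:
  R: 188 + 0.84×(255−188) = 188 + 56.28 = 244.28 → 244
  G: 61 + 162.96 = 223.96 → 224
  B: 101 + 0.84×(255−101) = 101 + 129.36 = 230.36 → 230
After the tint: rgb(244, 224, 230) = #f4e0e6.
Per channel, c → c + 0.45(128 − c):
  R: 244 + 0.45×(128−244) = 244 − 52.2 = 191.8 → 192
  G: 224 − 43.2 = 180.8 → 181
  B: 230 + 0.45×(128−230) = 230 − 45.9 = 184.1 → 184
rgb(192, 181, 184) = #c0b5b8.

#c0b5b8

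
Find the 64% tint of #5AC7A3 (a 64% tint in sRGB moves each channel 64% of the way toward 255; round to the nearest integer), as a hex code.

#5AC7A3 is rgb(90, 199, 163).
A 64% tint moves each channel 64% toward 255:
  R: 90 + 105.6 = 195.6 → 196
  G: 199 + 0.64×(255−199) = 199 + 35.84 = 234.84 → 235
  B: 163 + 0.64×(255−163) = 163 + 58.88 = 221.88 → 222
rgb(196, 235, 222) = #C4EBDE.

#C4EBDE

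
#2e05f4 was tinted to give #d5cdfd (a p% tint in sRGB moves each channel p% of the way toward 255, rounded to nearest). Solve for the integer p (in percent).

#2e05f4 is rgb(46, 5, 244); #d5cdfd is rgb(213, 205, 253).
On the G channel (widest range): 205 ≈ 5 + (p/100)(255 − 5), so p ≈ 100×(205 − 5)/(255 − 5) = 20000/250 = 80.00.
p = 80 reproduces all three channels after rounding.

80%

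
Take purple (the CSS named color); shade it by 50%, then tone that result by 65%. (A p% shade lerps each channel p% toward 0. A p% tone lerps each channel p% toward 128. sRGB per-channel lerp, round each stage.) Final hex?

CSS purple is rgb(128, 0, 128).
A 50% shade moves each channel 50% toward 0:
  R: 128 + 0.5×(0−128) = 128 − 64 = 64 → 64
  G: 0 + 0.5×(0−0) = 0 + 0 = 0 → 0
  B: 128 + 0.5×(0−128) = 128 − 64 = 64 → 64
After the shade: rgb(64, 0, 64) = #400040.
Per channel, c → c + 0.65(128 − c):
  R: 64 + 0.65×(128−64) = 64 + 41.6 = 105.6 → 106
  G: 0 + 0.65×(128−0) = 0 + 83.2 = 83.2 → 83
  B: 64 + 0.65×(128−64) = 64 + 41.6 = 105.6 → 106
rgb(106, 83, 106) = #6A536A.

#6A536A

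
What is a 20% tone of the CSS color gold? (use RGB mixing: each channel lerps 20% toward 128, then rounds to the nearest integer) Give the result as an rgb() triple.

rgb(230, 198, 26)

CSS gold is rgb(255, 215, 0).
Per channel, c → c + 0.2(128 − c):
  R: 255 + 0.2×(128−255) = 255 − 25.4 = 229.6 → 230
  G: 215 + 0.2×(128−215) = 215 − 17.4 = 197.6 → 198
  B: 0 + 25.6 = 25.6 → 26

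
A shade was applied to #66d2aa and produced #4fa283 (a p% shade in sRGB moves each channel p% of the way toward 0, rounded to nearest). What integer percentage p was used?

#66d2aa is rgb(102, 210, 170); #4fa283 is rgb(79, 162, 131).
On the G channel (widest range): 162 ≈ 210 + (p/100)(0 − 210), so p ≈ 100×(162 − 210)/(0 − 210) = -4800/-210 = 22.86.
p = 23 reproduces all three channels after rounding.

23%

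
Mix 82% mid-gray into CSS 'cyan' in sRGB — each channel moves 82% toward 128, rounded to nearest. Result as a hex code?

CSS cyan is rgb(0, 255, 255).
Per channel, c → c + 0.82(128 − c):
  R: 0 + 104.96 = 104.96 → 105
  G: 255 + 0.82×(128−255) = 255 − 104.14 = 150.86 → 151
  B: 255 + 0.82×(128−255) = 255 − 104.14 = 150.86 → 151
rgb(105, 151, 151) = #699797.

#699797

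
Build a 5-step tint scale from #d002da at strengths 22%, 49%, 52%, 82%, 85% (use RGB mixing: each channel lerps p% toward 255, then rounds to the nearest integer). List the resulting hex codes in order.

#d002da is rgb(208, 2, 218).
22%: (208 + 10.34 = 218.34→218, 2 + 55.66 = 57.66→58, 218 + 8.14 = 226.14→226) → #da3ae2
49%: (208 + 23.03 = 231.03→231, 2 + 123.97 = 125.97→126, 218 + 18.13 = 236.13→236) → #e77eec
52%: (208 + 24.44 = 232.44→232, 2 + 131.56 = 133.56→134, 218 + 19.24 = 237.24→237) → #e886ed
82%: (208 + 38.54 = 246.54→247, 2 + 207.46 = 209.46→209, 218 + 30.34 = 248.34→248) → #f7d1f8
85%: (208 + 39.95 = 247.95→248, 2 + 215.05 = 217.05→217, 218 + 31.45 = 249.45→249) → #f8d9f9

#da3ae2, #e77eec, #e886ed, #f7d1f8, #f8d9f9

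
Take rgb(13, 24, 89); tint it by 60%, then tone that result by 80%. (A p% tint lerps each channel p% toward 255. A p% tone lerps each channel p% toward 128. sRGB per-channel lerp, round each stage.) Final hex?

A 60% tint moves each channel 60% toward 255:
  R: 13 + 0.6×(255−13) = 13 + 145.2 = 158.2 → 158
  G: 24 + 138.6 = 162.6 → 163
  B: 89 + 0.6×(255−89) = 89 + 99.6 = 188.6 → 189
After the tint: rgb(158, 163, 189) = #9EA3BD.
An 80% tone moves each channel 80% toward 128:
  R: 158 + 0.8×(128−158) = 158 − 24 = 134 → 134
  G: 163 + 0.8×(128−163) = 163 − 28 = 135 → 135
  B: 189 + 0.8×(128−189) = 189 − 48.8 = 140.2 → 140
rgb(134, 135, 140) = #86878C.

#86878C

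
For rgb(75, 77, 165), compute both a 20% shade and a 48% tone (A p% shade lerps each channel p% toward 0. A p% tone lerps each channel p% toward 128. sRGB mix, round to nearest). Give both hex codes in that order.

#3C3E84, #646593

20% shade:
  R: 75 − 15 = 60 → 60
  G: 77 + 0.2×(0−77) = 77 − 15.4 = 61.6 → 62
  B: 165 − 33 = 132 → 132
  → #3C3E84
48% tone:
  R: 75 + 25.44 = 100.44 → 100
  G: 77 + 0.48×(128−77) = 77 + 24.48 = 101.48 → 101
  B: 165 + 0.48×(128−165) = 165 − 17.76 = 147.24 → 147
  → #646593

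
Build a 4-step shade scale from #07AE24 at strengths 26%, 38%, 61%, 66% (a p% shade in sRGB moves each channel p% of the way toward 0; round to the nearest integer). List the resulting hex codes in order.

#05811B, #046C16, #03440E, #023B0C

#07AE24 is rgb(7, 174, 36).
26%: (7 − 1.82 = 5.18→5, 174 − 45.24 = 128.76→129, 36 − 9.36 = 26.64→27) → #05811B
38%: (7 − 2.66 = 4.34→4, 174 − 66.12 = 107.88→108, 36 − 13.68 = 22.32→22) → #046C16
61%: (7 − 4.27 = 2.73→3, 174 − 106.14 = 67.86→68, 36 − 21.96 = 14.04→14) → #03440E
66%: (7 − 4.62 = 2.38→2, 174 − 114.84 = 59.16→59, 36 − 23.76 = 12.24→12) → #023B0C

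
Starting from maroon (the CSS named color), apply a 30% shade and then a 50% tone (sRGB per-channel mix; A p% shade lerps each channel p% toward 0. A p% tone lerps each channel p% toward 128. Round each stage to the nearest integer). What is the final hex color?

#6D4040

CSS maroon is rgb(128, 0, 0).
Per channel, c → c + 0.3(0 − c):
  R: 128 − 38.4 = 89.6 → 90
  G: 0 + 0.3×(0−0) = 0 + 0 = 0 → 0
  B: 0 + 0 = 0 → 0
After the shade: rgb(90, 0, 0) = #5A0000.
Per channel, c → c + 0.5(128 − c):
  R: 90 + 0.5×(128−90) = 90 + 19 = 109 → 109
  G: 0 + 64 = 64 → 64
  B: 0 + 64 = 64 → 64
rgb(109, 64, 64) = #6D4040.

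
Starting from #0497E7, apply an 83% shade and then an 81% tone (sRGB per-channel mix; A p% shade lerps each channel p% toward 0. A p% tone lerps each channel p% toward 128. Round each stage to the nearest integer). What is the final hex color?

#0497E7 is rgb(4, 151, 231).
Per channel, c → c + 0.83(0 − c):
  R: 4 − 3.32 = 0.68 → 1
  G: 151 − 125.33 = 25.67 → 26
  B: 231 + 0.83×(0−231) = 231 − 191.73 = 39.27 → 39
After the shade: rgb(1, 26, 39) = #011A27.
Lerp each channel 81% toward 128:
  R: 1 + 0.81×(128−1) = 1 + 102.87 = 103.87 → 104
  G: 26 + 82.62 = 108.62 → 109
  B: 39 + 72.09 = 111.09 → 111
rgb(104, 109, 111) = #686D6F.

#686D6F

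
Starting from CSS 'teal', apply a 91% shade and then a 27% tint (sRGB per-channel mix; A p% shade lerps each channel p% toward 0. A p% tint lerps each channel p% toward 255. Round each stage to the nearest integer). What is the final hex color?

#454E4E

CSS teal is rgb(0, 128, 128).
Lerp each channel 91% toward 0:
  R: 0 + 0.91×(0−0) = 0 + 0 = 0 → 0
  G: 128 + 0.91×(0−128) = 128 − 116.48 = 11.52 → 12
  B: 128 + 0.91×(0−128) = 128 − 116.48 = 11.52 → 12
After the shade: rgb(0, 12, 12) = #000C0C.
Lerp each channel 27% toward 255:
  R: 0 + 0.27×(255−0) = 0 + 68.85 = 68.85 → 69
  G: 12 + 65.61 = 77.61 → 78
  B: 12 + 65.61 = 77.61 → 78
rgb(69, 78, 78) = #454E4E.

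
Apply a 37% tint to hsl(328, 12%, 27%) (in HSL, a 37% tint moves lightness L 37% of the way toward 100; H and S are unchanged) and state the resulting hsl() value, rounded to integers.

hsl(328, 12%, 54%)

L moves 37% from 27 toward 100: 27 + 27.01 = 54.01 → 54.
H and S are unchanged.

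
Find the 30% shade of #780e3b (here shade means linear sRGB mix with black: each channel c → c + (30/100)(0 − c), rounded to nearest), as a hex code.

#540a29

#780e3b is rgb(120, 14, 59).
Lerp each channel 30% toward 0:
  R: 120 − 36 = 84 → 84
  G: 14 + 0.3×(0−14) = 14 − 4.2 = 9.8 → 10
  B: 59 − 17.7 = 41.3 → 41
rgb(84, 10, 41) = #540a29.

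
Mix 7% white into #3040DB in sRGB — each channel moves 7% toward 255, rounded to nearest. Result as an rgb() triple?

rgb(62, 77, 222)

#3040DB is rgb(48, 64, 219).
Per channel, c → c + 0.07(255 − c):
  R: 48 + 0.07×(255−48) = 48 + 14.49 = 62.49 → 62
  G: 64 + 0.07×(255−64) = 64 + 13.37 = 77.37 → 77
  B: 219 + 2.52 = 221.52 → 222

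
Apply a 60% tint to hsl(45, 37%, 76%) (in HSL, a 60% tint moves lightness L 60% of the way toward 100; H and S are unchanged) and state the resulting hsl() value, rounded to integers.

hsl(45, 37%, 90%)

L moves 60% from 76 toward 100: 76 + 14.4 = 90.4 → 90.
H and S are unchanged.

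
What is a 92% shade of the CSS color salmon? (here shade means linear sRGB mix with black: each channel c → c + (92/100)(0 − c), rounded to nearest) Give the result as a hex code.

CSS salmon is rgb(250, 128, 114).
A 92% shade moves each channel 92% toward 0:
  R: 250 − 230 = 20 → 20
  G: 128 + 0.92×(0−128) = 128 − 117.76 = 10.24 → 10
  B: 114 + 0.92×(0−114) = 114 − 104.88 = 9.12 → 9
rgb(20, 10, 9) = #140a09.

#140a09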